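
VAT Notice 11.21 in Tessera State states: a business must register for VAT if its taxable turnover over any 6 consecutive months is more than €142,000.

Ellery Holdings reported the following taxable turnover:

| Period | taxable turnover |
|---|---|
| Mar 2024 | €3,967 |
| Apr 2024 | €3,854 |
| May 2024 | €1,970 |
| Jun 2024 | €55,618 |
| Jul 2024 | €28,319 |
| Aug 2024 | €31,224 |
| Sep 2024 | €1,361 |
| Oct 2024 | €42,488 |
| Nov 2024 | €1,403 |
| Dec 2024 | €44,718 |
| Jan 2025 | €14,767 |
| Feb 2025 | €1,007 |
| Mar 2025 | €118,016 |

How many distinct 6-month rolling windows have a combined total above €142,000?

Mar 2024–Aug 2024: €3,967 + €3,854 + €1,970 + €55,618 + €28,319 + €31,224 = €124,952 (under)
Apr 2024–Sep 2024: €3,854 + €1,970 + €55,618 + €28,319 + €31,224 + €1,361 = €122,346 (under)
May 2024–Oct 2024: €1,970 + €55,618 + €28,319 + €31,224 + €1,361 + €42,488 = €160,980 (over)
Jun 2024–Nov 2024: €55,618 + €28,319 + €31,224 + €1,361 + €42,488 + €1,403 = €160,413 (over)
Jul 2024–Dec 2024: €28,319 + €31,224 + €1,361 + €42,488 + €1,403 + €44,718 = €149,513 (over)
Aug 2024–Jan 2025: €31,224 + €1,361 + €42,488 + €1,403 + €44,718 + €14,767 = €135,961 (under)
Sep 2024–Feb 2025: €1,361 + €42,488 + €1,403 + €44,718 + €14,767 + €1,007 = €105,744 (under)
Oct 2024–Mar 2025: €42,488 + €1,403 + €44,718 + €14,767 + €1,007 + €118,016 = €222,399 (over)
4 windows exceed the threshold.

4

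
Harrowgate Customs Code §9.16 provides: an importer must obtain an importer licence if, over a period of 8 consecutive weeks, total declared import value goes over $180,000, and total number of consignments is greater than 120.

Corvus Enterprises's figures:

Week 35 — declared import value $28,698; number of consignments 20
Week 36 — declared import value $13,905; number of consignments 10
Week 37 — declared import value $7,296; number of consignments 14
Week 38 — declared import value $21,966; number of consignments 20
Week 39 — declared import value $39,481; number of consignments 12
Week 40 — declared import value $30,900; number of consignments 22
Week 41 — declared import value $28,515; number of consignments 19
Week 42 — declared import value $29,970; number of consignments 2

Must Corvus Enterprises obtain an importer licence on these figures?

No

Total declared import value: $28,698 + $13,905 + $7,296 + $21,966 + $39,481 + $30,900 + $28,515 + $29,970 = $200,731 (> $180,000).
Total number of consignments: 20 + 10 + 14 + 20 + 12 + 22 + 19 + 2 = 119 (≤ 120).
The test is 'and': the rule requires both, and at least one is not exceeded.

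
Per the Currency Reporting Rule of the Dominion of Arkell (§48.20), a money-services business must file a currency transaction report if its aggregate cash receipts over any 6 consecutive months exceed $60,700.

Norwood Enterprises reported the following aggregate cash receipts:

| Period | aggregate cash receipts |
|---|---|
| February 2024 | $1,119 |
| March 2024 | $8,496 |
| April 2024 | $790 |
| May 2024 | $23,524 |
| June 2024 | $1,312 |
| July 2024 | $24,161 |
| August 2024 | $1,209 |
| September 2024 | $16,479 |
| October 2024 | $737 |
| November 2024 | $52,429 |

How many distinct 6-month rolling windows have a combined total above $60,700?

February 2024–July 2024: $1,119 + $8,496 + $790 + $23,524 + $1,312 + $24,161 = $59,402 (under)
March 2024–August 2024: $8,496 + $790 + $23,524 + $1,312 + $24,161 + $1,209 = $59,492 (under)
April 2024–September 2024: $790 + $23,524 + $1,312 + $24,161 + $1,209 + $16,479 = $67,475 (over)
May 2024–October 2024: $23,524 + $1,312 + $24,161 + $1,209 + $16,479 + $737 = $67,422 (over)
June 2024–November 2024: $1,312 + $24,161 + $1,209 + $16,479 + $737 + $52,429 = $96,327 (over)
3 windows exceed the threshold.

3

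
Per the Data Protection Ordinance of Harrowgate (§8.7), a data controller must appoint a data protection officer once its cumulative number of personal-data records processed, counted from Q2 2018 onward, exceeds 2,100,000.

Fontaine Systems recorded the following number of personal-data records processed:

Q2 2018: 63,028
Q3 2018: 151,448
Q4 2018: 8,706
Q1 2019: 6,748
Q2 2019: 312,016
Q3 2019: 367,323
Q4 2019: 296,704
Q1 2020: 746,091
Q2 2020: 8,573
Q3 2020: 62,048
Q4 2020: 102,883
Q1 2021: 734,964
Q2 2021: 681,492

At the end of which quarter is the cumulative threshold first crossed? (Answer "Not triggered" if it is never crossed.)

Q4 2020

Through Q2 2018: 63,028
Through Q3 2018: 214,476
Through Q4 2018: 223,182
Through Q1 2019: 229,930
Through Q2 2019: 541,946
Through Q3 2019: 909,269
Through Q4 2019: 1,205,973
Through Q1 2020: 1,952,064
Through Q2 2020: 1,960,637
Through Q3 2020: 2,022,685
Through Q4 2020: 2,125,568 ← exceeds threshold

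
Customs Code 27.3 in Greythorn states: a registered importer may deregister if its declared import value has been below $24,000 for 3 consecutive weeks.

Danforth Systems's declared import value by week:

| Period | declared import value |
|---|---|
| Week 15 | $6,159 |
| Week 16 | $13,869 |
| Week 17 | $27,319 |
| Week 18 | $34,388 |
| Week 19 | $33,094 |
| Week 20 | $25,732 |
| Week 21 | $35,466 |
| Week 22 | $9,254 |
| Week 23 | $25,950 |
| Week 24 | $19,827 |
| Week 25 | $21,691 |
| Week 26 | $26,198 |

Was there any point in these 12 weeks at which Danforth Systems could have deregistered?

No

Weeks below $24,000: Week 15, Week 16, Week 22, Week 24, Week 25.
Longest run of consecutive weeks below the threshold: 2.
2 < 3, so Danforth Systems never became eligible.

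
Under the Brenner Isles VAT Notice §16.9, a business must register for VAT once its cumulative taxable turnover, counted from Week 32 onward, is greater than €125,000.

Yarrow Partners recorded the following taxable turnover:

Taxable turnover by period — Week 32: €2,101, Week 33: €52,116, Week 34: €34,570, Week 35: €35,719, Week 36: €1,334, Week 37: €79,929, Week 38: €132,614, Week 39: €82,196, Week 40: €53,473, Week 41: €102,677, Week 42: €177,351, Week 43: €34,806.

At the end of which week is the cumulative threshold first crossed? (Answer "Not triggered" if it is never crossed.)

Through Week 32: €2,101
Through Week 33: €54,217
Through Week 34: €88,787
Through Week 35: €124,506
Through Week 36: €125,840 ← exceeds threshold

Week 36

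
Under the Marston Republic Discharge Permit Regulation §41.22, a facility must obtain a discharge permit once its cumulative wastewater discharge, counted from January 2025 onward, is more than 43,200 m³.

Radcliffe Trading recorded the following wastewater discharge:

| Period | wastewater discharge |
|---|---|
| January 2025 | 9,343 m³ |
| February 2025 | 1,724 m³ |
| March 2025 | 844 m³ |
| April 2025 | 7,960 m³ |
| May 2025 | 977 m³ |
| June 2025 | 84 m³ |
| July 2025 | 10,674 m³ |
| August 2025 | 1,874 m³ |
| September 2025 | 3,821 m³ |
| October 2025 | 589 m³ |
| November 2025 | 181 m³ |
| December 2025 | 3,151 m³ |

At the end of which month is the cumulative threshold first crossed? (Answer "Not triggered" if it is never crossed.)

Through January 2025: 9,343 m³
Through February 2025: 11,067 m³
Through March 2025: 11,911 m³
Through April 2025: 19,871 m³
Through May 2025: 20,848 m³
Through June 2025: 20,932 m³
Through July 2025: 31,606 m³
Through August 2025: 33,480 m³
Through September 2025: 37,301 m³
Through October 2025: 37,890 m³
Through November 2025: 38,071 m³
Through December 2025: 41,222 m³
Final cumulative total 41,222 m³ ≤ 43,200 m³; the threshold is never exceeded.

Not triggered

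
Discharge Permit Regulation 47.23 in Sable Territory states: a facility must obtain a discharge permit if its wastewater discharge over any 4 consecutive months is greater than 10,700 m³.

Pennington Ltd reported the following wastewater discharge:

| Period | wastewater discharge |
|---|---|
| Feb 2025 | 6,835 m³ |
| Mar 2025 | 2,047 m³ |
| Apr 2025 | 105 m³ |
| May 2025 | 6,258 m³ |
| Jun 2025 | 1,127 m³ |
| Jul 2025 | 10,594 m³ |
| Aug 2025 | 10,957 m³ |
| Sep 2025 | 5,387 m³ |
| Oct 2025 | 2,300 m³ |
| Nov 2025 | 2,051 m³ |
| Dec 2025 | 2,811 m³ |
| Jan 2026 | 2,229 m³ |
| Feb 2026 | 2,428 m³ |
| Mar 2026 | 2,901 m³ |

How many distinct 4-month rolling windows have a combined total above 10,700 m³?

Feb 2025–May 2025: 6,835 m³ + 2,047 m³ + 105 m³ + 6,258 m³ = 15,245 m³ (over)
Mar 2025–Jun 2025: 2,047 m³ + 105 m³ + 6,258 m³ + 1,127 m³ = 9,537 m³ (under)
Apr 2025–Jul 2025: 105 m³ + 6,258 m³ + 1,127 m³ + 10,594 m³ = 18,084 m³ (over)
May 2025–Aug 2025: 6,258 m³ + 1,127 m³ + 10,594 m³ + 10,957 m³ = 28,936 m³ (over)
Jun 2025–Sep 2025: 1,127 m³ + 10,594 m³ + 10,957 m³ + 5,387 m³ = 28,065 m³ (over)
Jul 2025–Oct 2025: 10,594 m³ + 10,957 m³ + 5,387 m³ + 2,300 m³ = 29,238 m³ (over)
Aug 2025–Nov 2025: 10,957 m³ + 5,387 m³ + 2,300 m³ + 2,051 m³ = 20,695 m³ (over)
Sep 2025–Dec 2025: 5,387 m³ + 2,300 m³ + 2,051 m³ + 2,811 m³ = 12,549 m³ (over)
Oct 2025–Jan 2026: 2,300 m³ + 2,051 m³ + 2,811 m³ + 2,229 m³ = 9,391 m³ (under)
Nov 2025–Feb 2026: 2,051 m³ + 2,811 m³ + 2,229 m³ + 2,428 m³ = 9,519 m³ (under)
Dec 2025–Mar 2026: 2,811 m³ + 2,229 m³ + 2,428 m³ + 2,901 m³ = 10,369 m³ (under)
7 windows exceed the threshold.

7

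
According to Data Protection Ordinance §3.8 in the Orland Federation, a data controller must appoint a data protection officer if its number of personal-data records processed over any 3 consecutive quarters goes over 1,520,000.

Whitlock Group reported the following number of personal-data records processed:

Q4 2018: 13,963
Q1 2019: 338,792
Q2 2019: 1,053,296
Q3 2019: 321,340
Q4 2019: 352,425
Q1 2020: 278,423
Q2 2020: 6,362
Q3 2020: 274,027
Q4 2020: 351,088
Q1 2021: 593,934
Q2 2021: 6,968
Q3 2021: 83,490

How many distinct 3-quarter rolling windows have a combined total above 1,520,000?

Q4 2018–Q2 2019: 13,963 + 338,792 + 1,053,296 = 1,406,051 (under)
Q1 2019–Q3 2019: 338,792 + 1,053,296 + 321,340 = 1,713,428 (over)
Q2 2019–Q4 2019: 1,053,296 + 321,340 + 352,425 = 1,727,061 (over)
Q3 2019–Q1 2020: 321,340 + 352,425 + 278,423 = 952,188 (under)
Q4 2019–Q2 2020: 352,425 + 278,423 + 6,362 = 637,210 (under)
Q1 2020–Q3 2020: 278,423 + 6,362 + 274,027 = 558,812 (under)
Q2 2020–Q4 2020: 6,362 + 274,027 + 351,088 = 631,477 (under)
Q3 2020–Q1 2021: 274,027 + 351,088 + 593,934 = 1,219,049 (under)
Q4 2020–Q2 2021: 351,088 + 593,934 + 6,968 = 951,990 (under)
Q1 2021–Q3 2021: 593,934 + 6,968 + 83,490 = 684,392 (under)
2 windows exceed the threshold.

2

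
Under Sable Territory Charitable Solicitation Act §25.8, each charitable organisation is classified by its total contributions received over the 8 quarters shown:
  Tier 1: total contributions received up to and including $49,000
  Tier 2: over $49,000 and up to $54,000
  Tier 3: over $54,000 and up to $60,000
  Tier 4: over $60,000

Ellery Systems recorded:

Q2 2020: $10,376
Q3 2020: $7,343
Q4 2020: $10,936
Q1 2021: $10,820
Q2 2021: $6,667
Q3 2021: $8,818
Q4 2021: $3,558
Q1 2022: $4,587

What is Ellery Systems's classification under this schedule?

Total contributions received: $10,376 + $7,343 + $10,936 + $10,820 + $6,667 + $8,818 + $3,558 + $4,587 = $63,105.
$63,105 > $60,000, so Tier 4 applies.

Tier 4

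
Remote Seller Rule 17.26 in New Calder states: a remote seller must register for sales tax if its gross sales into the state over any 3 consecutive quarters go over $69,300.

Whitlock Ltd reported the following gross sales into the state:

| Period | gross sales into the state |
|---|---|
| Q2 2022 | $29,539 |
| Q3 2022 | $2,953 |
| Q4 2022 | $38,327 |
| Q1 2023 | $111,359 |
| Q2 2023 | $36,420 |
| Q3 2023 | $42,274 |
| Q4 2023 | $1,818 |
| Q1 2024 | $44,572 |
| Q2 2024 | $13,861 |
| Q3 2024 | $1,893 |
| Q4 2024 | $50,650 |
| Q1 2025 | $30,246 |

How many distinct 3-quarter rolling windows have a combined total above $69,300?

7

Q2 2022–Q4 2022: $29,539 + $2,953 + $38,327 = $70,819 (over)
Q3 2022–Q1 2023: $2,953 + $38,327 + $111,359 = $152,639 (over)
Q4 2022–Q2 2023: $38,327 + $111,359 + $36,420 = $186,106 (over)
Q1 2023–Q3 2023: $111,359 + $36,420 + $42,274 = $190,053 (over)
Q2 2023–Q4 2023: $36,420 + $42,274 + $1,818 = $80,512 (over)
Q3 2023–Q1 2024: $42,274 + $1,818 + $44,572 = $88,664 (over)
Q4 2023–Q2 2024: $1,818 + $44,572 + $13,861 = $60,251 (under)
Q1 2024–Q3 2024: $44,572 + $13,861 + $1,893 = $60,326 (under)
Q2 2024–Q4 2024: $13,861 + $1,893 + $50,650 = $66,404 (under)
Q3 2024–Q1 2025: $1,893 + $50,650 + $30,246 = $82,789 (over)
7 windows exceed the threshold.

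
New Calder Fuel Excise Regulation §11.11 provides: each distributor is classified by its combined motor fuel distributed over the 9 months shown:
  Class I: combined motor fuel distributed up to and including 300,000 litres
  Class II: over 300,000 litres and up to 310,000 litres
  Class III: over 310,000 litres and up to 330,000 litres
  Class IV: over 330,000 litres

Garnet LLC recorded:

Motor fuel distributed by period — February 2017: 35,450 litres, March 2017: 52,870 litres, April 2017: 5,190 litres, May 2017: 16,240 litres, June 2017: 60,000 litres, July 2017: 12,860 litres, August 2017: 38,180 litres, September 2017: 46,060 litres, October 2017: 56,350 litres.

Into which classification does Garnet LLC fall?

Combined motor fuel distributed: 35,450 litres + 52,870 litres + 5,190 litres + 16,240 litres + 60,000 litres + 12,860 litres + 38,180 litres + 46,060 litres + 56,350 litres = 323,200 litres.
310,000 litres < 323,200 litres ≤ 330,000 litres, so Class III applies.

Class III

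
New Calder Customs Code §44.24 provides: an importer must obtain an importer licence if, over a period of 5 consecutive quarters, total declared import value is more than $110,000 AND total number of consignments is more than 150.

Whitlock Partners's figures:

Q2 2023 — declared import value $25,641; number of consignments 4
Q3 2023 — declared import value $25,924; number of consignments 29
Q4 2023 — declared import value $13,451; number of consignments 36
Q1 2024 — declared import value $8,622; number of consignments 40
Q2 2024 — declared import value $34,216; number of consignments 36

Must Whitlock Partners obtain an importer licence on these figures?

No

Total declared import value: $25,641 + $25,924 + $13,451 + $8,622 + $34,216 = $107,854 (≤ $110,000).
Total number of consignments: 4 + 29 + 36 + 40 + 36 = 145 (≤ 150).
The test is 'and': the rule requires both, and at least one is not exceeded.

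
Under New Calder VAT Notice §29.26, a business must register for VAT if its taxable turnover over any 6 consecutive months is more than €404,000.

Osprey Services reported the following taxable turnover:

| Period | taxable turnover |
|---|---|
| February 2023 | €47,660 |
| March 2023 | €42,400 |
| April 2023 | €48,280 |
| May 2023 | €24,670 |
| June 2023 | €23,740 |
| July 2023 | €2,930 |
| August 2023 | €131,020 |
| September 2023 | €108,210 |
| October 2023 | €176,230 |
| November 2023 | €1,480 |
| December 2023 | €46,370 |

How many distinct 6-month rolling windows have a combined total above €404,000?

3

February 2023–July 2023: €47,660 + €42,400 + €48,280 + €24,670 + €23,740 + €2,930 = €189,680 (under)
March 2023–August 2023: €42,400 + €48,280 + €24,670 + €23,740 + €2,930 + €131,020 = €273,040 (under)
April 2023–September 2023: €48,280 + €24,670 + €23,740 + €2,930 + €131,020 + €108,210 = €338,850 (under)
May 2023–October 2023: €24,670 + €23,740 + €2,930 + €131,020 + €108,210 + €176,230 = €466,800 (over)
June 2023–November 2023: €23,740 + €2,930 + €131,020 + €108,210 + €176,230 + €1,480 = €443,610 (over)
July 2023–December 2023: €2,930 + €131,020 + €108,210 + €176,230 + €1,480 + €46,370 = €466,240 (over)
3 windows exceed the threshold.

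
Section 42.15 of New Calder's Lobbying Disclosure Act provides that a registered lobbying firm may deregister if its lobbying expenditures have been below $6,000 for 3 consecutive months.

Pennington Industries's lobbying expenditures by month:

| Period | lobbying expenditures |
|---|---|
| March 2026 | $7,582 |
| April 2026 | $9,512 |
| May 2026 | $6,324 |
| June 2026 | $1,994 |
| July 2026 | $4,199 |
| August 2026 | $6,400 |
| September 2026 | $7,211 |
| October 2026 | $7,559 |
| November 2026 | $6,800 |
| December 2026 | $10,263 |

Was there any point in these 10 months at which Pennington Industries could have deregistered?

No

Months below $6,000: June 2026, July 2026.
Longest run of consecutive months below the threshold: 2.
2 < 3, so Pennington Industries never became eligible.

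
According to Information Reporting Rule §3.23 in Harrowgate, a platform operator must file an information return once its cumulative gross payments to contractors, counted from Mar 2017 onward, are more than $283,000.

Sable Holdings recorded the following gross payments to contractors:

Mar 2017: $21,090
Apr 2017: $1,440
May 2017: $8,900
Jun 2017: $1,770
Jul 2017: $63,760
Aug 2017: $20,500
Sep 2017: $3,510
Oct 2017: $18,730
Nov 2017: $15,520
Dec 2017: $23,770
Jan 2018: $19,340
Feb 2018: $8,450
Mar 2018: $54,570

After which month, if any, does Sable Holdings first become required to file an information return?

Through Mar 2017: $21,090
Through Apr 2017: $22,530
Through May 2017: $31,430
Through Jun 2017: $33,200
Through Jul 2017: $96,960
Through Aug 2017: $117,460
Through Sep 2017: $120,970
Through Oct 2017: $139,700
Through Nov 2017: $155,220
Through Dec 2017: $178,990
Through Jan 2018: $198,330
Through Feb 2018: $206,780
Through Mar 2018: $261,350
Final cumulative total $261,350 ≤ $283,000; the threshold is never exceeded.

Not triggered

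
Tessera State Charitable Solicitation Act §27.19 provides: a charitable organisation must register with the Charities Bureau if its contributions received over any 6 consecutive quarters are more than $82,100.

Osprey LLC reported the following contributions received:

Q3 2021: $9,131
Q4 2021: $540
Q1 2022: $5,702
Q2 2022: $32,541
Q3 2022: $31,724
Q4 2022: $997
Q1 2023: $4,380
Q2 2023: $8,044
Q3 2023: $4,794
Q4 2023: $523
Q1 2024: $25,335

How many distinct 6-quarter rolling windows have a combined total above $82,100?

2

Q3 2021–Q4 2022: $9,131 + $540 + $5,702 + $32,541 + $31,724 + $997 = $80,635 (under)
Q4 2021–Q1 2023: $540 + $5,702 + $32,541 + $31,724 + $997 + $4,380 = $75,884 (under)
Q1 2022–Q2 2023: $5,702 + $32,541 + $31,724 + $997 + $4,380 + $8,044 = $83,388 (over)
Q2 2022–Q3 2023: $32,541 + $31,724 + $997 + $4,380 + $8,044 + $4,794 = $82,480 (over)
Q3 2022–Q4 2023: $31,724 + $997 + $4,380 + $8,044 + $4,794 + $523 = $50,462 (under)
Q4 2022–Q1 2024: $997 + $4,380 + $8,044 + $4,794 + $523 + $25,335 = $44,073 (under)
2 windows exceed the threshold.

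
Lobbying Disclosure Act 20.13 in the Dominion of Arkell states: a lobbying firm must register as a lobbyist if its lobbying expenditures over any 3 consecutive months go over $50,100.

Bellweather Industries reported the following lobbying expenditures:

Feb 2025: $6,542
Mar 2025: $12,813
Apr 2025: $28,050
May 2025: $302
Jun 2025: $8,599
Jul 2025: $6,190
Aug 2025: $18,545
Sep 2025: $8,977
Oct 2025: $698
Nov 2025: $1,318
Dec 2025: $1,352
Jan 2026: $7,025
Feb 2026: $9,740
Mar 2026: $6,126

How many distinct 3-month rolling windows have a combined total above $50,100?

Feb 2025–Apr 2025: $6,542 + $12,813 + $28,050 = $47,405 (under)
Mar 2025–May 2025: $12,813 + $28,050 + $302 = $41,165 (under)
Apr 2025–Jun 2025: $28,050 + $302 + $8,599 = $36,951 (under)
May 2025–Jul 2025: $302 + $8,599 + $6,190 = $15,091 (under)
Jun 2025–Aug 2025: $8,599 + $6,190 + $18,545 = $33,334 (under)
Jul 2025–Sep 2025: $6,190 + $18,545 + $8,977 = $33,712 (under)
Aug 2025–Oct 2025: $18,545 + $8,977 + $698 = $28,220 (under)
Sep 2025–Nov 2025: $8,977 + $698 + $1,318 = $10,993 (under)
Oct 2025–Dec 2025: $698 + $1,318 + $1,352 = $3,368 (under)
Nov 2025–Jan 2026: $1,318 + $1,352 + $7,025 = $9,695 (under)
Dec 2025–Feb 2026: $1,352 + $7,025 + $9,740 = $18,117 (under)
Jan 2026–Mar 2026: $7,025 + $9,740 + $6,126 = $22,891 (under)
0 windows exceed the threshold.

0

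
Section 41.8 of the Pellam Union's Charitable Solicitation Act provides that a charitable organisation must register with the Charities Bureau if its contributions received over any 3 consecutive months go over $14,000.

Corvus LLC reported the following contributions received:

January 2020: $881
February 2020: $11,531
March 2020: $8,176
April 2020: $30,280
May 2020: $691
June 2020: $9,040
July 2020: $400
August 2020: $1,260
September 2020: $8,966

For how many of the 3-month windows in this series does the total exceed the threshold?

4

January 2020–March 2020: $881 + $11,531 + $8,176 = $20,588 (over)
February 2020–April 2020: $11,531 + $8,176 + $30,280 = $49,987 (over)
March 2020–May 2020: $8,176 + $30,280 + $691 = $39,147 (over)
April 2020–June 2020: $30,280 + $691 + $9,040 = $40,011 (over)
May 2020–July 2020: $691 + $9,040 + $400 = $10,131 (under)
June 2020–August 2020: $9,040 + $400 + $1,260 = $10,700 (under)
July 2020–September 2020: $400 + $1,260 + $8,966 = $10,626 (under)
4 windows exceed the threshold.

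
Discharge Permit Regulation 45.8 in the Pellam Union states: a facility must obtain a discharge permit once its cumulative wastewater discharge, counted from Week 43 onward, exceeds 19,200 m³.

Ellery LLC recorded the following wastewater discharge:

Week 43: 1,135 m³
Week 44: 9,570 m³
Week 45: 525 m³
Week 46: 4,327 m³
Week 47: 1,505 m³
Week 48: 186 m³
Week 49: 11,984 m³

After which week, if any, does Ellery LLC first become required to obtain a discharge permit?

Through Week 43: 1,135 m³
Through Week 44: 10,705 m³
Through Week 45: 11,230 m³
Through Week 46: 15,557 m³
Through Week 47: 17,062 m³
Through Week 48: 17,248 m³
Through Week 49: 29,232 m³ ← exceeds threshold

Week 49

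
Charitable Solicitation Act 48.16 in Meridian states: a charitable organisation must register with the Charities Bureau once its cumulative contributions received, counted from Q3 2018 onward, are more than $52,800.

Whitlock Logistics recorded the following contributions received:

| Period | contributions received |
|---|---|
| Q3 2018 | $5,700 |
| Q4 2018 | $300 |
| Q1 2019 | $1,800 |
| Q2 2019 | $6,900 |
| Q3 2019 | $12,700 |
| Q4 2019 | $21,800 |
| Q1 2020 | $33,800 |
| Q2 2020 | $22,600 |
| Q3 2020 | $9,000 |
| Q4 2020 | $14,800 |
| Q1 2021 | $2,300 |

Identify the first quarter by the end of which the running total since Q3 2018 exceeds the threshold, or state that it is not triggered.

Q1 2020

Through Q3 2018: $5,700
Through Q4 2018: $6,000
Through Q1 2019: $7,800
Through Q2 2019: $14,700
Through Q3 2019: $27,400
Through Q4 2019: $49,200
Through Q1 2020: $83,000 ← exceeds threshold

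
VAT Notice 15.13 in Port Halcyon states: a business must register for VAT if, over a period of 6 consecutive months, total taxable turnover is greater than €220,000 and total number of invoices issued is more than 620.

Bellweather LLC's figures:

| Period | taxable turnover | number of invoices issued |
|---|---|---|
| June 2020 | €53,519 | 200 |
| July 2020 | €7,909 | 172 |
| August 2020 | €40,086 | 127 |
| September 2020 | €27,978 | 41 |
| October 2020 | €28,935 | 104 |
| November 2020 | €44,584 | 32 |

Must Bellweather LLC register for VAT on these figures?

No

Total taxable turnover: €53,519 + €7,909 + €40,086 + €27,978 + €28,935 + €44,584 = €203,011 (≤ €220,000).
Total number of invoices issued: 200 + 172 + 127 + 41 + 104 + 32 = 676 (> 620).
The test is 'and': the rule requires both, and at least one is not exceeded.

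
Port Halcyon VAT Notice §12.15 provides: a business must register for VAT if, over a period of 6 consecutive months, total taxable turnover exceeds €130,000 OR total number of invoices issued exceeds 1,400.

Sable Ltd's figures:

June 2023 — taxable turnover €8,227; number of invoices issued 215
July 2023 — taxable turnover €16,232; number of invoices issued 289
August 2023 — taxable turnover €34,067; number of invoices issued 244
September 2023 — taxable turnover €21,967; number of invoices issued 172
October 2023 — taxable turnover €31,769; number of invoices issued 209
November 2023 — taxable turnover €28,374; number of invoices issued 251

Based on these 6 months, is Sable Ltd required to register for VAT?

Total taxable turnover: €8,227 + €16,232 + €34,067 + €21,967 + €31,769 + €28,374 = €140,636 (> €130,000).
Total number of invoices issued: 215 + 289 + 244 + 172 + 209 + 251 = 1,380 (≤ 1,400).
The test is 'or': at least one threshold is exceeded.

Yes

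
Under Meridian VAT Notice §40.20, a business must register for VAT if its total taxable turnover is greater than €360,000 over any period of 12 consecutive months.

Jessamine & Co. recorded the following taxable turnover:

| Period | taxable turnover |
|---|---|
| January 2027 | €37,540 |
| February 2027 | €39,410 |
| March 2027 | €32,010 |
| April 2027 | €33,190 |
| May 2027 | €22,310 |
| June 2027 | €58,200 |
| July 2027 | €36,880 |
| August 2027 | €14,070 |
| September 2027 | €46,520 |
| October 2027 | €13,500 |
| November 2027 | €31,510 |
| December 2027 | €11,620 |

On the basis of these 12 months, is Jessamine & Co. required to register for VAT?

Yes

Total taxable turnover: €37,540 + €39,410 + €32,010 + €33,190 + €22,310 + €58,200 + €36,880 + €14,070 + €46,520 + €13,500 + €31,510 + €11,620 = €376,760.
€376,760 > €360,000, so the threshold is exceeded.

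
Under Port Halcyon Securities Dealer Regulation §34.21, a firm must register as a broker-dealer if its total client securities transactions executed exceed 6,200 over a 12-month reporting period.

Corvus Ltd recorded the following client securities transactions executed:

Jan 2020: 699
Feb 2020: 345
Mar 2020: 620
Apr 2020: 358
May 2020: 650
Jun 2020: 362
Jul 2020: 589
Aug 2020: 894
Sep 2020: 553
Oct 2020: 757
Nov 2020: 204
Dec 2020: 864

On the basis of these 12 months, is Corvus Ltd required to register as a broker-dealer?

Yes

Total client securities transactions executed: 699 + 345 + 620 + 358 + 650 + 362 + 589 + 894 + 553 + 757 + 204 + 864 = 6,895.
6,895 > 6,200, so the threshold is exceeded.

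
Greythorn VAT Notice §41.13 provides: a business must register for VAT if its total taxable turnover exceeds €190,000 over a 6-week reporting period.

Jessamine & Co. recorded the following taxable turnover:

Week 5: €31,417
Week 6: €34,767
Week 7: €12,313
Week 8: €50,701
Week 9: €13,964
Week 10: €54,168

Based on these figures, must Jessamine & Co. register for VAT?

Total taxable turnover: €31,417 + €34,767 + €12,313 + €50,701 + €13,964 + €54,168 = €197,330.
€197,330 > €190,000, so the threshold is exceeded.

Yes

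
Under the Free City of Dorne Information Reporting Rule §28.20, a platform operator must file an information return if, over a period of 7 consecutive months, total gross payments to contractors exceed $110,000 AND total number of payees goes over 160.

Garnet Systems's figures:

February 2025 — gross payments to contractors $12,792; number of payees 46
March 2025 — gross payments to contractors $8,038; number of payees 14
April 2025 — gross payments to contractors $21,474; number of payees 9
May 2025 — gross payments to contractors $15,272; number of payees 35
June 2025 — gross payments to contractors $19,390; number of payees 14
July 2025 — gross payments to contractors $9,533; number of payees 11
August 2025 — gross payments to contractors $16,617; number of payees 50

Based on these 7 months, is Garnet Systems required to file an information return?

No

Total gross payments to contractors: $12,792 + $8,038 + $21,474 + $15,272 + $19,390 + $9,533 + $16,617 = $103,116 (≤ $110,000).
Total number of payees: 46 + 14 + 9 + 35 + 14 + 11 + 50 = 179 (> 160).
The test is 'and': the rule requires both, and at least one is not exceeded.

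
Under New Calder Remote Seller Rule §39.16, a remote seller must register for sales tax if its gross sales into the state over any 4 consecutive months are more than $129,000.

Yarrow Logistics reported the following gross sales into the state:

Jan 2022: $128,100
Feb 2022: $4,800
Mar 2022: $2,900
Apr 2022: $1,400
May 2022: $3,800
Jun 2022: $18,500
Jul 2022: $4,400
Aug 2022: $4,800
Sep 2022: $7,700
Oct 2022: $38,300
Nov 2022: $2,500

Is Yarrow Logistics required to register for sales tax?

Yes

Jan 2022–Apr 2022: $128,100 + $4,800 + $2,900 + $1,400 = $137,200 (over)
Feb 2022–May 2022: $4,800 + $2,900 + $1,400 + $3,800 = $12,900 (under)
Mar 2022–Jun 2022: $2,900 + $1,400 + $3,800 + $18,500 = $26,600 (under)
Apr 2022–Jul 2022: $1,400 + $3,800 + $18,500 + $4,400 = $28,100 (under)
May 2022–Aug 2022: $3,800 + $18,500 + $4,400 + $4,800 = $31,500 (under)
Jun 2022–Sep 2022: $18,500 + $4,400 + $4,800 + $7,700 = $35,400 (under)
Jul 2022–Oct 2022: $4,400 + $4,800 + $7,700 + $38,300 = $55,200 (under)
Aug 2022–Nov 2022: $4,800 + $7,700 + $38,300 + $2,500 = $53,300 (under)
At least one window exceeds $129,000.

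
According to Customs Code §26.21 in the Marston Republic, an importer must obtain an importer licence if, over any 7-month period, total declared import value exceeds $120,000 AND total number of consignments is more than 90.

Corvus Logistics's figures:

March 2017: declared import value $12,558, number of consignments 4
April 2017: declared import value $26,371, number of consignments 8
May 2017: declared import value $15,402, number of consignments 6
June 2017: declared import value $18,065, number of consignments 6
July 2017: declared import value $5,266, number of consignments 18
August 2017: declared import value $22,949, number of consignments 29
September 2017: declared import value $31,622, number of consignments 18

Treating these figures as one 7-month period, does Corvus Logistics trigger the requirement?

Total declared import value: $12,558 + $26,371 + $15,402 + $18,065 + $5,266 + $22,949 + $31,622 = $132,233 (> $120,000).
Total number of consignments: 4 + 8 + 6 + 6 + 18 + 29 + 18 = 89 (≤ 90).
The test is 'and': the rule requires both, and at least one is not exceeded.

No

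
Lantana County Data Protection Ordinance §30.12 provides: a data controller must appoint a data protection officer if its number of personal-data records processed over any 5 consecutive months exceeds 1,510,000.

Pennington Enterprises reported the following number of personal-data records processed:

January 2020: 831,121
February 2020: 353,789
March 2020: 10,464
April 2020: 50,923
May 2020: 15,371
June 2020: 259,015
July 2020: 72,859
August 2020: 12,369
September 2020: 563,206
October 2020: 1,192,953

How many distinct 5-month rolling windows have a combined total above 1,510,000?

January 2020–May 2020: 831,121 + 353,789 + 10,464 + 50,923 + 15,371 = 1,261,668 (under)
February 2020–June 2020: 353,789 + 10,464 + 50,923 + 15,371 + 259,015 = 689,562 (under)
March 2020–July 2020: 10,464 + 50,923 + 15,371 + 259,015 + 72,859 = 408,632 (under)
April 2020–August 2020: 50,923 + 15,371 + 259,015 + 72,859 + 12,369 = 410,537 (under)
May 2020–September 2020: 15,371 + 259,015 + 72,859 + 12,369 + 563,206 = 922,820 (under)
June 2020–October 2020: 259,015 + 72,859 + 12,369 + 563,206 + 1,192,953 = 2,100,402 (over)
1 window exceeds the threshold.

1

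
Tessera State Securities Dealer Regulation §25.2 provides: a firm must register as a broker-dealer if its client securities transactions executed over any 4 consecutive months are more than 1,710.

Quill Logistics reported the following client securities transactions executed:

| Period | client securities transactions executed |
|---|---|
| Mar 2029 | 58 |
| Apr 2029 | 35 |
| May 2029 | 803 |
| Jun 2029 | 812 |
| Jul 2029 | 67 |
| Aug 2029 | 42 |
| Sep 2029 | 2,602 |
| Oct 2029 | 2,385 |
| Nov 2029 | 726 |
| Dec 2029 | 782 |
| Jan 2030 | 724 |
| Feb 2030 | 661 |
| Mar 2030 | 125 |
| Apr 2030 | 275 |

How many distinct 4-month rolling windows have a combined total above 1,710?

Mar 2029–Jun 2029: 58 + 35 + 803 + 812 = 1,708 (under)
Apr 2029–Jul 2029: 35 + 803 + 812 + 67 = 1,717 (over)
May 2029–Aug 2029: 803 + 812 + 67 + 42 = 1,724 (over)
Jun 2029–Sep 2029: 812 + 67 + 42 + 2,602 = 3,523 (over)
Jul 2029–Oct 2029: 67 + 42 + 2,602 + 2,385 = 5,096 (over)
Aug 2029–Nov 2029: 42 + 2,602 + 2,385 + 726 = 5,755 (over)
Sep 2029–Dec 2029: 2,602 + 2,385 + 726 + 782 = 6,495 (over)
Oct 2029–Jan 2030: 2,385 + 726 + 782 + 724 = 4,617 (over)
Nov 2029–Feb 2030: 726 + 782 + 724 + 661 = 2,893 (over)
Dec 2029–Mar 2030: 782 + 724 + 661 + 125 = 2,292 (over)
Jan 2030–Apr 2030: 724 + 661 + 125 + 275 = 1,785 (over)
10 windows exceed the threshold.

10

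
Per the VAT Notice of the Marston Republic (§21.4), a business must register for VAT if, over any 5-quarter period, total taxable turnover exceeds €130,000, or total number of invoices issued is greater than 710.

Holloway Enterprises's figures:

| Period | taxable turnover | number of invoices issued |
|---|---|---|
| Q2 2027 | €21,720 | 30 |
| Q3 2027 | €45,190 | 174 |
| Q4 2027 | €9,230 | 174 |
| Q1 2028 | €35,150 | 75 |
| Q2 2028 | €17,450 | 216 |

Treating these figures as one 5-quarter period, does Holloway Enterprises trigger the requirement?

No

Total taxable turnover: €21,720 + €45,190 + €9,230 + €35,150 + €17,450 = €128,740 (≤ €130,000).
Total number of invoices issued: 30 + 174 + 174 + 75 + 216 = 669 (≤ 710).
The test is 'or': neither threshold is exceeded.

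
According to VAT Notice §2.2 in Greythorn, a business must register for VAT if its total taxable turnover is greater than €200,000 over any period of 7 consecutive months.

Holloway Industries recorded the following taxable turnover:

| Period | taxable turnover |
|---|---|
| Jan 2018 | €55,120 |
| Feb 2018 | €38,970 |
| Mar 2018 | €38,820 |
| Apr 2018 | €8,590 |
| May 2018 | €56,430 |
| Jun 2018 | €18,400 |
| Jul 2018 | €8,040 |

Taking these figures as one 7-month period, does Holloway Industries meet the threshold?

Total taxable turnover: €55,120 + €38,970 + €38,820 + €8,590 + €56,430 + €18,400 + €8,040 = €224,370.
€224,370 > €200,000, so the threshold is exceeded.

Yes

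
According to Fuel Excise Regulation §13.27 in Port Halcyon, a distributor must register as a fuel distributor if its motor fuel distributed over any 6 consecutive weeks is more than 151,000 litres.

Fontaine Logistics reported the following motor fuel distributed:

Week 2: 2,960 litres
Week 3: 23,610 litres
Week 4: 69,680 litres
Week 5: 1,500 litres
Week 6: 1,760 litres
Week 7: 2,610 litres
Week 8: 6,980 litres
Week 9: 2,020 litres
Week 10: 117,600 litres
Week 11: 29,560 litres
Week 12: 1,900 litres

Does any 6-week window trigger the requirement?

Week 2–Week 7: 2,960 litres + 23,610 litres + 69,680 litres + 1,500 litres + 1,760 litres + 2,610 litres = 102,120 litres (under)
Week 3–Week 8: 23,610 litres + 69,680 litres + 1,500 litres + 1,760 litres + 2,610 litres + 6,980 litres = 106,140 litres (under)
Week 4–Week 9: 69,680 litres + 1,500 litres + 1,760 litres + 2,610 litres + 6,980 litres + 2,020 litres = 84,550 litres (under)
Week 5–Week 10: 1,500 litres + 1,760 litres + 2,610 litres + 6,980 litres + 2,020 litres + 117,600 litres = 132,470 litres (under)
Week 6–Week 11: 1,760 litres + 2,610 litres + 6,980 litres + 2,020 litres + 117,600 litres + 29,560 litres = 160,530 litres (over)
Week 7–Week 12: 2,610 litres + 6,980 litres + 2,020 litres + 117,600 litres + 29,560 litres + 1,900 litres = 160,670 litres (over)
At least one window exceeds 151,000 litres.

Yes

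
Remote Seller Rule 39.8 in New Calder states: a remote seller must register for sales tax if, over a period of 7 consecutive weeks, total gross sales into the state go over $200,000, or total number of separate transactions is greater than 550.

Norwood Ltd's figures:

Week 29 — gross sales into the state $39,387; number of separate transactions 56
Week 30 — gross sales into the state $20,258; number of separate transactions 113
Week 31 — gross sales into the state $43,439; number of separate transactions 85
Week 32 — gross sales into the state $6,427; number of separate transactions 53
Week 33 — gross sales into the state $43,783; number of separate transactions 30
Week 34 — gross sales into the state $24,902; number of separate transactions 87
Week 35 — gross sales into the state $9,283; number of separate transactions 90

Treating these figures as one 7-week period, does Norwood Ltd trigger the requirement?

Total gross sales into the state: $39,387 + $20,258 + $43,439 + $6,427 + $43,783 + $24,902 + $9,283 = $187,479 (≤ $200,000).
Total number of separate transactions: 56 + 113 + 85 + 53 + 30 + 87 + 90 = 514 (≤ 550).
The test is 'or': neither threshold is exceeded.

No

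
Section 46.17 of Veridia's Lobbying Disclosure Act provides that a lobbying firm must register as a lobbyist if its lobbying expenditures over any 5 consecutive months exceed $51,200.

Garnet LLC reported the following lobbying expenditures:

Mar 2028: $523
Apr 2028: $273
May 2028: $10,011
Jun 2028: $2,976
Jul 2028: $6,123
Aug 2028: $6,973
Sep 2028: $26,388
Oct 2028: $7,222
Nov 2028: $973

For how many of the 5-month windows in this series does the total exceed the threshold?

Mar 2028–Jul 2028: $523 + $273 + $10,011 + $2,976 + $6,123 = $19,906 (under)
Apr 2028–Aug 2028: $273 + $10,011 + $2,976 + $6,123 + $6,973 = $26,356 (under)
May 2028–Sep 2028: $10,011 + $2,976 + $6,123 + $6,973 + $26,388 = $52,471 (over)
Jun 2028–Oct 2028: $2,976 + $6,123 + $6,973 + $26,388 + $7,222 = $49,682 (under)
Jul 2028–Nov 2028: $6,123 + $6,973 + $26,388 + $7,222 + $973 = $47,679 (under)
1 window exceeds the threshold.

1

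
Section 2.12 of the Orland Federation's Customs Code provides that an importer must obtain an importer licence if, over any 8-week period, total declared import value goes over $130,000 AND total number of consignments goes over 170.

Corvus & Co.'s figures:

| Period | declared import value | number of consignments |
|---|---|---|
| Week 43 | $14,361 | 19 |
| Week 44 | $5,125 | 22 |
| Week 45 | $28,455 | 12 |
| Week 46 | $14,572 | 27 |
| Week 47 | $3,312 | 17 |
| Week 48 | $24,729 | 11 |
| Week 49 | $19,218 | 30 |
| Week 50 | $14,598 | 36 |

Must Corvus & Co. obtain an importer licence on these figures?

No

Total declared import value: $14,361 + $5,125 + $28,455 + $14,572 + $3,312 + $24,729 + $19,218 + $14,598 = $124,370 (≤ $130,000).
Total number of consignments: 19 + 22 + 12 + 27 + 17 + 11 + 30 + 36 = 174 (> 170).
The test is 'and': the rule requires both, and at least one is not exceeded.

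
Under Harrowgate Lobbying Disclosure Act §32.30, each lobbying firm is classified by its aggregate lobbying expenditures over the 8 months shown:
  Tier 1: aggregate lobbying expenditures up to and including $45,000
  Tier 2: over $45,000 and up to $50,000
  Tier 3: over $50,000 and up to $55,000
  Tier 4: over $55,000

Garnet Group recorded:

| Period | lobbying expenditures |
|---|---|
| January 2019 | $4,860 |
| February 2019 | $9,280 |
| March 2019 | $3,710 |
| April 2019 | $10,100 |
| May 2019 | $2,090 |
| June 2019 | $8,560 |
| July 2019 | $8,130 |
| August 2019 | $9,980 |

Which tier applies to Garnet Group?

Aggregate lobbying expenditures: $4,860 + $9,280 + $3,710 + $10,100 + $2,090 + $8,560 + $8,130 + $9,980 = $56,710.
$56,710 > $55,000, so Tier 4 applies.

Tier 4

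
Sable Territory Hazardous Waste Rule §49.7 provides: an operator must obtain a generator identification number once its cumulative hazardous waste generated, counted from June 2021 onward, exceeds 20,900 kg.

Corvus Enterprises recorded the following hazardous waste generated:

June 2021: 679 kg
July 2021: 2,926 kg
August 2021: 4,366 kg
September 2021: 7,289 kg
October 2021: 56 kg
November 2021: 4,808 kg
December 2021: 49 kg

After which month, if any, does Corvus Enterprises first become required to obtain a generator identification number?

Not triggered

Through June 2021: 679 kg
Through July 2021: 3,605 kg
Through August 2021: 7,971 kg
Through September 2021: 15,260 kg
Through October 2021: 15,316 kg
Through November 2021: 20,124 kg
Through December 2021: 20,173 kg
Final cumulative total 20,173 kg ≤ 20,900 kg; the threshold is never exceeded.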